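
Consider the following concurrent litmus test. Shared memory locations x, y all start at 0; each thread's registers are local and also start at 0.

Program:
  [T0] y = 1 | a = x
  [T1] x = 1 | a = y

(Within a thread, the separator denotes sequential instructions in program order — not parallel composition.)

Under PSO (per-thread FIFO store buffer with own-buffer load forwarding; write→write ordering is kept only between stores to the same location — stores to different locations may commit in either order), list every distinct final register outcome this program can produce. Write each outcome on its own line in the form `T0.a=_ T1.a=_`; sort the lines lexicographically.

outcome vector order: (T0.a,T1.a)
|PSO outcomes| = 4

T0.a=0 T1.a=0
T0.a=0 T1.a=1
T0.a=1 T1.a=0
T0.a=1 T1.a=1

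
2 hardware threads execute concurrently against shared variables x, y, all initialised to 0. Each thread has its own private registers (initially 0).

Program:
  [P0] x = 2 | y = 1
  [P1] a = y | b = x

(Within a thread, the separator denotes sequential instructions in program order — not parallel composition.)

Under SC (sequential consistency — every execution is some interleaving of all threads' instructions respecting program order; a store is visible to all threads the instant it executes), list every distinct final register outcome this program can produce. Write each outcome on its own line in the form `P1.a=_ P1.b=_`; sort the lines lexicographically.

P1.a=0 P1.b=0
P1.a=0 P1.b=2
P1.a=1 P1.b=2

outcome vector order: (P1.a,P1.b)
|SC outcomes| = 3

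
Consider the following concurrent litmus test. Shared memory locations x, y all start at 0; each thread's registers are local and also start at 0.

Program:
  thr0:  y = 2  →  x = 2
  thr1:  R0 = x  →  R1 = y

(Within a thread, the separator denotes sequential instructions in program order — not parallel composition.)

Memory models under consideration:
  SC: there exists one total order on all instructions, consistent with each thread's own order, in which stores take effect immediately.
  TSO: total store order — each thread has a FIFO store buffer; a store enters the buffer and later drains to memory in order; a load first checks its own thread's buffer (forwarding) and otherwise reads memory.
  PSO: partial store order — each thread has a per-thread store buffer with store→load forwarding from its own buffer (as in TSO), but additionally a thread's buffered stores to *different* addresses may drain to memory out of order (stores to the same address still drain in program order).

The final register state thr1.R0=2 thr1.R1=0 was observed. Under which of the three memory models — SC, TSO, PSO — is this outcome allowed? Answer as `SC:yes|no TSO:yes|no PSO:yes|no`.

SC:no TSO:no PSO:yes

outcome vector order: (thr1.R0,thr1.R1)
[SC] allowed = {(0,0), (0,2), (2,2)}
[TSO] allowed = {(0,0), (0,2), (2,2)}
[PSO] allowed = {(0,0), (0,2), (2,0), (2,2)}
target (2,0) ∈ {PSO}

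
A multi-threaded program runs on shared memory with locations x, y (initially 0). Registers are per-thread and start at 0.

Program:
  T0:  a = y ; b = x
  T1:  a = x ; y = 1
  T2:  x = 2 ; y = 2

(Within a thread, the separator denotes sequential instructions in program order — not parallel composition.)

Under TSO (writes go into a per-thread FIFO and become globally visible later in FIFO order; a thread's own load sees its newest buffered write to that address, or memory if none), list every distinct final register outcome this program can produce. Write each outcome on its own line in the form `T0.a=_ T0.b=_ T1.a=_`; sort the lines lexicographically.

outcome vector order: (T0.a,T0.b,T1.a)
|TSO outcomes| = 9

T0.a=0 T0.b=0 T1.a=0
T0.a=0 T0.b=0 T1.a=2
T0.a=0 T0.b=2 T1.a=0
T0.a=0 T0.b=2 T1.a=2
T0.a=1 T0.b=0 T1.a=0
T0.a=1 T0.b=2 T1.a=0
T0.a=1 T0.b=2 T1.a=2
T0.a=2 T0.b=2 T1.a=0
T0.a=2 T0.b=2 T1.a=2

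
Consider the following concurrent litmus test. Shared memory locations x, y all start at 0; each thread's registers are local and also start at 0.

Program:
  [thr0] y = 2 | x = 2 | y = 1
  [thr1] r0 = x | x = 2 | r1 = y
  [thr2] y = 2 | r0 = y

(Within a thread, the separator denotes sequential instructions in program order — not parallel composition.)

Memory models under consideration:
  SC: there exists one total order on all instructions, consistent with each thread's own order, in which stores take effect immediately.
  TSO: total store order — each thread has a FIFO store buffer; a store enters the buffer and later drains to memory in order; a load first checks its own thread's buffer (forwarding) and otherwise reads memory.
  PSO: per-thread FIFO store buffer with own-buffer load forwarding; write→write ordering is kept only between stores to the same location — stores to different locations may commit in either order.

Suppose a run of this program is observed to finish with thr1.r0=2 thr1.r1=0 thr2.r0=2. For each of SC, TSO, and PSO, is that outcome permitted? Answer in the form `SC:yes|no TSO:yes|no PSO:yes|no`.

outcome vector order: (thr1.r0,thr1.r1,thr2.r0)
under SC → <0 0 1>; <0 0 2>; <0 1 1>; <0 1 2>; <0 2 1>; <0 2 2>; <2 1 1>; <2 1 2>; <2 2 1>; <2 2 2>
under TSO → <0 0 1>; <0 0 2>; <0 1 1>; <0 1 2>; <0 2 1>; <0 2 2>; <2 1 1>; <2 1 2>; <2 2 1>; <2 2 2>
under PSO → <0 0 1>; <0 0 2>; <0 1 1>; <0 1 2>; <0 2 1>; <0 2 2>; <2 0 1>; <2 0 2>; <2 1 1>; <2 1 2>; <2 2 1>; <2 2 2>
target <2 0 2> ∈ {PSO}

SC:no TSO:no PSO:yes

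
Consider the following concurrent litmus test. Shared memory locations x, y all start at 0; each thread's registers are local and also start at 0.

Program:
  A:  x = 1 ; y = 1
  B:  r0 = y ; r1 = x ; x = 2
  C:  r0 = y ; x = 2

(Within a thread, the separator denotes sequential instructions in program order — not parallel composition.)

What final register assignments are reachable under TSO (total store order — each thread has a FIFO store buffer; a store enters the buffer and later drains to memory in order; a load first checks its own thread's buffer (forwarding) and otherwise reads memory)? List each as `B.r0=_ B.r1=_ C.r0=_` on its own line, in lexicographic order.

B.r0=0 B.r1=0 C.r0=0
B.r0=0 B.r1=0 C.r0=1
B.r0=0 B.r1=1 C.r0=0
B.r0=0 B.r1=1 C.r0=1
B.r0=0 B.r1=2 C.r0=0
B.r0=0 B.r1=2 C.r0=1
B.r0=1 B.r1=1 C.r0=0
B.r0=1 B.r1=1 C.r0=1
B.r0=1 B.r1=2 C.r0=0
B.r0=1 B.r1=2 C.r0=1

outcome vector order: (B.r0,B.r1,C.r0)
|TSO outcomes| = 10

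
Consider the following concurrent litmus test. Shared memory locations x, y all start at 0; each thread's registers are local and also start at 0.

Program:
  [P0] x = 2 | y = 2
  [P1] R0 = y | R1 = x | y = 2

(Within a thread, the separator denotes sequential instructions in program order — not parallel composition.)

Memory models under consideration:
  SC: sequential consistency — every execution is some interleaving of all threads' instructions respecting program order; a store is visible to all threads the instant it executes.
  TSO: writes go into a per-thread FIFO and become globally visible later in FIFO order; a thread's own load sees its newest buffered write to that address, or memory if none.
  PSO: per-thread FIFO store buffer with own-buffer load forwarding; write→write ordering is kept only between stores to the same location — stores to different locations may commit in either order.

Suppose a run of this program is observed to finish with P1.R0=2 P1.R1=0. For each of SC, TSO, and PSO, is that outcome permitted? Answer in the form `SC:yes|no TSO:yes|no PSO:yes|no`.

SC:no TSO:no PSO:yes

outcome vector order: (P1.R0,P1.R1)
[SC] allowed = {<0 0>; <0 2>; <2 2>}
[TSO] allowed = {<0 0>; <0 2>; <2 2>}
[PSO] allowed = {<0 0>; <0 2>; <2 0>; <2 2>}
target <2 0> ∈ {PSO}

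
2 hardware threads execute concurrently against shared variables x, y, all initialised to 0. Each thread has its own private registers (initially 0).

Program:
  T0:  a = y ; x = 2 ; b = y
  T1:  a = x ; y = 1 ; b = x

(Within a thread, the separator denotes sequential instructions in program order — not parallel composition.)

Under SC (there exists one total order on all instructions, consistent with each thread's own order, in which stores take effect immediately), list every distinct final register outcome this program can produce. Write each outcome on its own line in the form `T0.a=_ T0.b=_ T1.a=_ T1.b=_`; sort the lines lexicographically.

outcome vector order: (T0.a,T0.b,T1.a,T1.b)
|SC outcomes| = 7

T0.a=0 T0.b=0 T1.a=0 T1.b=2
T0.a=0 T0.b=0 T1.a=2 T1.b=2
T0.a=0 T0.b=1 T1.a=0 T1.b=0
T0.a=0 T0.b=1 T1.a=0 T1.b=2
T0.a=0 T0.b=1 T1.a=2 T1.b=2
T0.a=1 T0.b=1 T1.a=0 T1.b=0
T0.a=1 T0.b=1 T1.a=0 T1.b=2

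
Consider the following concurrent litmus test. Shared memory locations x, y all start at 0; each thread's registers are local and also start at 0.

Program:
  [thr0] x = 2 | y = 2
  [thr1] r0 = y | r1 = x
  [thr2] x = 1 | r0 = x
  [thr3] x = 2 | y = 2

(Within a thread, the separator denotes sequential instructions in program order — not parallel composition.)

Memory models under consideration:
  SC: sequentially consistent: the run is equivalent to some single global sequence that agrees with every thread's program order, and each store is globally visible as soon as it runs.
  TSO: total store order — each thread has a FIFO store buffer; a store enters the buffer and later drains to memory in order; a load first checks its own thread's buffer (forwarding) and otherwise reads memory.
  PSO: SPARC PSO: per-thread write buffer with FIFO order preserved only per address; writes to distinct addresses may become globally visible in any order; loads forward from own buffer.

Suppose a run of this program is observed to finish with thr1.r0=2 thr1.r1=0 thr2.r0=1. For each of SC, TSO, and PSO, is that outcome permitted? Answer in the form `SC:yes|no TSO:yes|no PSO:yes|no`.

outcome vector order: (thr1.r0,thr1.r1,thr2.r0)
[SC] allowed = {<0 0 1>; <0 0 2>; <0 1 1>; <0 1 2>; <0 2 1>; <0 2 2>; <2 1 1>; <2 1 2>; <2 2 1>; <2 2 2>}
[TSO] allowed = {<0 0 1>; <0 0 2>; <0 1 1>; <0 1 2>; <0 2 1>; <0 2 2>; <2 1 1>; <2 1 2>; <2 2 1>; <2 2 2>}
[PSO] allowed = {<0 0 1>; <0 0 2>; <0 1 1>; <0 1 2>; <0 2 1>; <0 2 2>; <2 0 1>; <2 0 2>; <2 1 1>; <2 1 2>; <2 2 1>; <2 2 2>}
target <2 0 1> ∈ {PSO}

SC:no TSO:no PSO:yes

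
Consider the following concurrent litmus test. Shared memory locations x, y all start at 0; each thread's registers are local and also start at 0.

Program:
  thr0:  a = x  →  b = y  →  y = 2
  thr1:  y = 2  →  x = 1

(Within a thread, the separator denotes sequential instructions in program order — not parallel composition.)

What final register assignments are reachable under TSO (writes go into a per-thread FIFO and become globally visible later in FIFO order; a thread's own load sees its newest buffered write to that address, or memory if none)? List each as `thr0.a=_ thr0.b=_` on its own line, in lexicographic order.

outcome vector order: (thr0.a,thr0.b)
|TSO outcomes| = 3

thr0.a=0 thr0.b=0
thr0.a=0 thr0.b=2
thr0.a=1 thr0.b=2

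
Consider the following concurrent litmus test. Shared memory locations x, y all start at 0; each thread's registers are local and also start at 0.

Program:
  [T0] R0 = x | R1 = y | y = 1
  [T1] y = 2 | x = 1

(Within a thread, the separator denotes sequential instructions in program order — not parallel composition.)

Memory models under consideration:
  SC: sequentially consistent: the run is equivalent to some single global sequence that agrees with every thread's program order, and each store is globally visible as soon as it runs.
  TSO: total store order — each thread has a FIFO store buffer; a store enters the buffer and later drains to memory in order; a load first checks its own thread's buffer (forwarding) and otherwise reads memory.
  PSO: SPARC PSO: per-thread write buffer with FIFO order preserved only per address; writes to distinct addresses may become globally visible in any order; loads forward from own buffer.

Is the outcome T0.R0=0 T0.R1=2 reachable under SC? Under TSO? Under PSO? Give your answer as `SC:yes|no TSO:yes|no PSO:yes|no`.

outcome vector order: (T0.R0,T0.R1)
under SC → <0 0>; <0 2>; <1 2>
under TSO → <0 0>; <0 2>; <1 2>
under PSO → <0 0>; <0 2>; <1 0>; <1 2>
target <0 2> ∈ {SC,TSO,PSO}

SC:yes TSO:yes PSO:yes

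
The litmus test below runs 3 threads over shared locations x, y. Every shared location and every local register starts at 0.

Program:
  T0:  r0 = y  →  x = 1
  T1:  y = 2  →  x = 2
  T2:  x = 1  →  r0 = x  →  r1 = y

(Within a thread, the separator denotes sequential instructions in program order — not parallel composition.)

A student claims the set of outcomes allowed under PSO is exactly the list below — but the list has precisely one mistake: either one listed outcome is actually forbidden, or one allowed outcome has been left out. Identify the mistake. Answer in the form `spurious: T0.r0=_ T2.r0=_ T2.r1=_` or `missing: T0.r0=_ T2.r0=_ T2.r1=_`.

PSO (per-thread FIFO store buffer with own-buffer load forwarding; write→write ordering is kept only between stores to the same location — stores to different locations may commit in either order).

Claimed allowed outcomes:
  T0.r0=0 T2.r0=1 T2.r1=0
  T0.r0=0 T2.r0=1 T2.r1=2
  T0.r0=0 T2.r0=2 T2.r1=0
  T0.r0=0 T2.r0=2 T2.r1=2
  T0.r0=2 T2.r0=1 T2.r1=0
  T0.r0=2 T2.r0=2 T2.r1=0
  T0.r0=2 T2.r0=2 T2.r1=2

missing: T0.r0=2 T2.r0=1 T2.r1=2

outcome vector order: (T0.r0,T2.r0,T2.r1)
PSO (8): 0/1/0 0/1/2 0/2/0 0/2/2 2/1/0 2/1/2 2/2/0 2/2/2
PSO∖claimed = {2/1/2}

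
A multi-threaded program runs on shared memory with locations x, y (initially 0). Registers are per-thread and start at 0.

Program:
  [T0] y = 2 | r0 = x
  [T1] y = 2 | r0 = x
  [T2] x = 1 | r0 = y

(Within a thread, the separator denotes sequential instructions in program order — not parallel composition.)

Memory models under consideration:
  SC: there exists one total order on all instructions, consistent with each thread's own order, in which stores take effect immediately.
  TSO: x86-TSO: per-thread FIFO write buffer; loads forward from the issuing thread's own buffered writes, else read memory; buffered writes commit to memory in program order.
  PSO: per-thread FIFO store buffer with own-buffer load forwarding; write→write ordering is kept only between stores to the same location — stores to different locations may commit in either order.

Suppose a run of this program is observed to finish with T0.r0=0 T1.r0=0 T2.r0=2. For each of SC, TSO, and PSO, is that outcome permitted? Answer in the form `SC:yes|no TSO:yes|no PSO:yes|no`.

SC:yes TSO:yes PSO:yes

outcome vector order: (T0.r0,T1.r0,T2.r0)
[SC] allowed = {0/0/2, 0/1/2, 1/0/2, 1/1/0, 1/1/2}
[TSO] allowed = {0/0/0, 0/0/2, 0/1/0, 0/1/2, 1/0/0, 1/0/2, 1/1/0, 1/1/2}
[PSO] allowed = {0/0/0, 0/0/2, 0/1/0, 0/1/2, 1/0/0, 1/0/2, 1/1/0, 1/1/2}
target 0/0/2 ∈ {SC,TSO,PSO}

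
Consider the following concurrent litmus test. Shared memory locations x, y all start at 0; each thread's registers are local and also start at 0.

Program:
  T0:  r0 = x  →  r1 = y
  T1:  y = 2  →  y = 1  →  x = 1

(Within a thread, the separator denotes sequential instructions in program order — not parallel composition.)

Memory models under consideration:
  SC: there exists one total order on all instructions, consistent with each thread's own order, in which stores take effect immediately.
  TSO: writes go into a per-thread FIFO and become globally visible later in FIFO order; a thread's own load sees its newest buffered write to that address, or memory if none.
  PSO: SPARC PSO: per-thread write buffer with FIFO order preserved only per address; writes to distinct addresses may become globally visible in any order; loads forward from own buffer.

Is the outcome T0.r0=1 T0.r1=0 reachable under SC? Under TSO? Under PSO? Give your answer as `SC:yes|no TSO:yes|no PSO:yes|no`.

SC:no TSO:no PSO:yes

outcome vector order: (T0.r0,T0.r1)
[SC] allowed = {0/0 0/1 0/2 1/1}
[TSO] allowed = {0/0 0/1 0/2 1/1}
[PSO] allowed = {0/0 0/1 0/2 1/0 1/1 1/2}
target 1/0 ∈ {PSO}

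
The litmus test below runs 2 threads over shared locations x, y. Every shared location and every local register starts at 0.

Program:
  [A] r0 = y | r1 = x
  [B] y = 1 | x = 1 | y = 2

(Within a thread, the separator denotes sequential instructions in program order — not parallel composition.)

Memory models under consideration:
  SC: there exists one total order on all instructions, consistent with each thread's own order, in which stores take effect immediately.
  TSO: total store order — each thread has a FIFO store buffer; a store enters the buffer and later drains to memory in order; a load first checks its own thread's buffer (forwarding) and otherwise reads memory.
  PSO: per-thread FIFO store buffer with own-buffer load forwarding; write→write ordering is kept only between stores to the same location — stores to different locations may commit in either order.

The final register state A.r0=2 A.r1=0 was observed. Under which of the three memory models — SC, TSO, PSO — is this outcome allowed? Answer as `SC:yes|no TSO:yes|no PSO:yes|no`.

outcome vector order: (A.r0,A.r1)
[SC] allowed = {<0 0> <0 1> <1 0> <1 1> <2 1>}
[TSO] allowed = {<0 0> <0 1> <1 0> <1 1> <2 1>}
[PSO] allowed = {<0 0> <0 1> <1 0> <1 1> <2 0> <2 1>}
target <2 0> ∈ {PSO}

SC:no TSO:no PSO:yes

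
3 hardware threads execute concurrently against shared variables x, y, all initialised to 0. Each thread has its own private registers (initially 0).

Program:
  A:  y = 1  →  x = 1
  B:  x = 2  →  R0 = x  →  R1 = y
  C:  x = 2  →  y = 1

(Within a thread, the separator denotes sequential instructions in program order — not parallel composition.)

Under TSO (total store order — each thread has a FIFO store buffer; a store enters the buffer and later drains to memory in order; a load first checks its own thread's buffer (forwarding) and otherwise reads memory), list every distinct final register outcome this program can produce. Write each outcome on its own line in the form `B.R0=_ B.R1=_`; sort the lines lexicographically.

outcome vector order: (B.R0,B.R1)
|TSO outcomes| = 3

B.R0=1 B.R1=1
B.R0=2 B.R1=0
B.R0=2 B.R1=1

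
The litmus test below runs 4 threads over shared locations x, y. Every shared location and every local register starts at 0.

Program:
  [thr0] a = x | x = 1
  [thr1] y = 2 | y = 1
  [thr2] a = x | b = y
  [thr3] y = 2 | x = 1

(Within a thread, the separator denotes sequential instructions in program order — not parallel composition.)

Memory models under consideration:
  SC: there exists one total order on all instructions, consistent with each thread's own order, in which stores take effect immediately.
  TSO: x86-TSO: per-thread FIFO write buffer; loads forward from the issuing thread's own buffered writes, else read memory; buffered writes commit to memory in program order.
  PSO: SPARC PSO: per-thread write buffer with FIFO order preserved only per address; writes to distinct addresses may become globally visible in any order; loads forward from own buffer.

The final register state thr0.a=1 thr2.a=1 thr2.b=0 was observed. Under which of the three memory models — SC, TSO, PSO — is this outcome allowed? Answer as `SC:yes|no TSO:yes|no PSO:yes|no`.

SC:no TSO:no PSO:yes

outcome vector order: (thr0.a,thr2.a,thr2.b)
SC (11): <0 0 0>, <0 0 1>, <0 0 2>, <0 1 0>, <0 1 1>, <0 1 2>, <1 0 0>, <1 0 1>, <1 0 2>, <1 1 1>, <1 1 2>
TSO (11): <0 0 0>, <0 0 1>, <0 0 2>, <0 1 0>, <0 1 1>, <0 1 2>, <1 0 0>, <1 0 1>, <1 0 2>, <1 1 1>, <1 1 2>
PSO (12): <0 0 0>, <0 0 1>, <0 0 2>, <0 1 0>, <0 1 1>, <0 1 2>, <1 0 0>, <1 0 1>, <1 0 2>, <1 1 0>, <1 1 1>, <1 1 2>
target <1 1 0> ∈ {PSO}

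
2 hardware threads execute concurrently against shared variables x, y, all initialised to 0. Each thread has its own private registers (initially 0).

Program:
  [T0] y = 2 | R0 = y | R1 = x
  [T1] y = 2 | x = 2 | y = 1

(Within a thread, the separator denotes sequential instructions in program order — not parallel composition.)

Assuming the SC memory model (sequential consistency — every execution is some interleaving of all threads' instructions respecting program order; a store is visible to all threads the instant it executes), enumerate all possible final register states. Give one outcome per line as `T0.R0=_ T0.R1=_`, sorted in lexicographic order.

outcome vector order: (T0.R0,T0.R1)
|SC outcomes| = 3

T0.R0=1 T0.R1=2
T0.R0=2 T0.R1=0
T0.R0=2 T0.R1=2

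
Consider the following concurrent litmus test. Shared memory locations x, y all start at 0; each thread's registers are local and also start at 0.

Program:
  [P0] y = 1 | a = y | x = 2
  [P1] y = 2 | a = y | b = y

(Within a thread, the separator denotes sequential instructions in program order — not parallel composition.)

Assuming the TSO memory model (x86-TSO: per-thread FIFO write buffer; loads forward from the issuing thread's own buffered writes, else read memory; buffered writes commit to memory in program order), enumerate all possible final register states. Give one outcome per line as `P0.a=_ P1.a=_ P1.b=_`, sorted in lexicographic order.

P0.a=1 P1.a=1 P1.b=1
P0.a=1 P1.a=2 P1.b=1
P0.a=1 P1.a=2 P1.b=2
P0.a=2 P1.a=2 P1.b=2

outcome vector order: (P0.a,P1.a,P1.b)
|TSO outcomes| = 4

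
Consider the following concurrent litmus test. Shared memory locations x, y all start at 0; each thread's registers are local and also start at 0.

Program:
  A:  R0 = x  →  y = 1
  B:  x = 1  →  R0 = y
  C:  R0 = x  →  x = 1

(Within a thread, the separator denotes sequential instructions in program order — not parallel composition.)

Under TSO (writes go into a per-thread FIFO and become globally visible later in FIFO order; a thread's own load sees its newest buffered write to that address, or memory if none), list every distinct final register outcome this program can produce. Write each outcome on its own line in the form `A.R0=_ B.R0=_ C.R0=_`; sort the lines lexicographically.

outcome vector order: (A.R0,B.R0,C.R0)
|TSO outcomes| = 8

A.R0=0 B.R0=0 C.R0=0
A.R0=0 B.R0=0 C.R0=1
A.R0=0 B.R0=1 C.R0=0
A.R0=0 B.R0=1 C.R0=1
A.R0=1 B.R0=0 C.R0=0
A.R0=1 B.R0=0 C.R0=1
A.R0=1 B.R0=1 C.R0=0
A.R0=1 B.R0=1 C.R0=1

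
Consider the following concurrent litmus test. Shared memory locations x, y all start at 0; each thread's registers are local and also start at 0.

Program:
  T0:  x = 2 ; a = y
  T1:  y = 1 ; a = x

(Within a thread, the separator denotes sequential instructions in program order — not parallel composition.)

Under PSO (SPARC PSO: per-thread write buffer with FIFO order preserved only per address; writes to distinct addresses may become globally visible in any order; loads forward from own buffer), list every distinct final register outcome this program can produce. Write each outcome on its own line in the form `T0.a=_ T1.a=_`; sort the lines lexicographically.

outcome vector order: (T0.a,T1.a)
|PSO outcomes| = 4

T0.a=0 T1.a=0
T0.a=0 T1.a=2
T0.a=1 T1.a=0
T0.a=1 T1.a=2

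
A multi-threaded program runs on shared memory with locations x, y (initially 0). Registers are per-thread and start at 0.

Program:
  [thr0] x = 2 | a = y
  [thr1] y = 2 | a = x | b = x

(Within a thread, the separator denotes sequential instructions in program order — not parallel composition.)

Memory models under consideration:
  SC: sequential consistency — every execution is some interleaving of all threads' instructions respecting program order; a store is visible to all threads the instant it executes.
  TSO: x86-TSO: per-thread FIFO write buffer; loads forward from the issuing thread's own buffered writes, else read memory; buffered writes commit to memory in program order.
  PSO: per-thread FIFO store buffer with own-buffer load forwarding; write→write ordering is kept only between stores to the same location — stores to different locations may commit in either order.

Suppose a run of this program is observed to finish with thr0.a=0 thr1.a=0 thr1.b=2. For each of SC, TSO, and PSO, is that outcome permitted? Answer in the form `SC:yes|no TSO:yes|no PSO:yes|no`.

outcome vector order: (thr0.a,thr1.a,thr1.b)
SC: 4 outcomes — {(0,2,2) (2,0,0) (2,0,2) (2,2,2)}
TSO: 6 outcomes — {(0,0,0) (0,0,2) (0,2,2) (2,0,0) (2,0,2) (2,2,2)}
PSO: 6 outcomes — {(0,0,0) (0,0,2) (0,2,2) (2,0,0) (2,0,2) (2,2,2)}
target (0,0,2) ∈ {TSO,PSO}

SC:no TSO:yes PSO:yes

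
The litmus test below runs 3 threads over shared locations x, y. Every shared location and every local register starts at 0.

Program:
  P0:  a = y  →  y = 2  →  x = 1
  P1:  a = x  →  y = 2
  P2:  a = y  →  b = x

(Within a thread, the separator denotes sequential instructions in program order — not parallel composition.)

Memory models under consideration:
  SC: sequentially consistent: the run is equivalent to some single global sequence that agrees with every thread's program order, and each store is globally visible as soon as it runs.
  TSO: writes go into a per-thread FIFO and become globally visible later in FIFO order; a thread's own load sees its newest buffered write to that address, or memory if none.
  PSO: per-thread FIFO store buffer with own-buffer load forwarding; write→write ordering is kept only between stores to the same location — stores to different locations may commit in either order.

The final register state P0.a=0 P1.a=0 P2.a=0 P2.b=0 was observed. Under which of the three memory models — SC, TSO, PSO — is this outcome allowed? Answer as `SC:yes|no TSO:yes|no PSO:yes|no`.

outcome vector order: (P0.a,P1.a,P2.a,P2.b)
under SC → <0 0 0 0>; <0 0 0 1>; <0 0 2 0>; <0 0 2 1>; <0 1 0 0>; <0 1 0 1>; <0 1 2 0>; <0 1 2 1>; <2 0 0 0>; <2 0 0 1>; <2 0 2 0>; <2 0 2 1>
under TSO → <0 0 0 0>; <0 0 0 1>; <0 0 2 0>; <0 0 2 1>; <0 1 0 0>; <0 1 0 1>; <0 1 2 0>; <0 1 2 1>; <2 0 0 0>; <2 0 0 1>; <2 0 2 0>; <2 0 2 1>
under PSO → <0 0 0 0>; <0 0 0 1>; <0 0 2 0>; <0 0 2 1>; <0 1 0 0>; <0 1 0 1>; <0 1 2 0>; <0 1 2 1>; <2 0 0 0>; <2 0 0 1>; <2 0 2 0>; <2 0 2 1>
target <0 0 0 0> ∈ {SC,TSO,PSO}

SC:yes TSO:yes PSO:yes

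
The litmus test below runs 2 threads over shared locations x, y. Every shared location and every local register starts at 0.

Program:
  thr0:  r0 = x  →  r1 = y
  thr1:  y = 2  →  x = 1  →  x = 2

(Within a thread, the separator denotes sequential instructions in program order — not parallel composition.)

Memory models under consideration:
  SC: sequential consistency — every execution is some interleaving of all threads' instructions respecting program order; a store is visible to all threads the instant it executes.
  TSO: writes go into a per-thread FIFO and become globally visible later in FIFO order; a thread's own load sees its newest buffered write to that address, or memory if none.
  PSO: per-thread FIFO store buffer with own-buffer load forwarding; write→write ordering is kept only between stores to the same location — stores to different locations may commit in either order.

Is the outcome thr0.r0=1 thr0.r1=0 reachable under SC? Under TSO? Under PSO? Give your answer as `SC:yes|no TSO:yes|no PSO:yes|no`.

SC:no TSO:no PSO:yes

outcome vector order: (thr0.r0,thr0.r1)
SC (4): 00, 02, 12, 22
TSO (4): 00, 02, 12, 22
PSO (6): 00, 02, 10, 12, 20, 22
target 10 ∈ {PSO}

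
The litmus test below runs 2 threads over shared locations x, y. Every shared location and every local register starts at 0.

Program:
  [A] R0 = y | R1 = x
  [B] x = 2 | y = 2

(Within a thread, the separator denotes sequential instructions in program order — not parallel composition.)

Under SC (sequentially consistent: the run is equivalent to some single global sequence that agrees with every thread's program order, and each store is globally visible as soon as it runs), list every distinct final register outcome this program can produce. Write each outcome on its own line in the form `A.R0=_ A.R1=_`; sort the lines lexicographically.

A.R0=0 A.R1=0
A.R0=0 A.R1=2
A.R0=2 A.R1=2

outcome vector order: (A.R0,A.R1)
|SC outcomes| = 3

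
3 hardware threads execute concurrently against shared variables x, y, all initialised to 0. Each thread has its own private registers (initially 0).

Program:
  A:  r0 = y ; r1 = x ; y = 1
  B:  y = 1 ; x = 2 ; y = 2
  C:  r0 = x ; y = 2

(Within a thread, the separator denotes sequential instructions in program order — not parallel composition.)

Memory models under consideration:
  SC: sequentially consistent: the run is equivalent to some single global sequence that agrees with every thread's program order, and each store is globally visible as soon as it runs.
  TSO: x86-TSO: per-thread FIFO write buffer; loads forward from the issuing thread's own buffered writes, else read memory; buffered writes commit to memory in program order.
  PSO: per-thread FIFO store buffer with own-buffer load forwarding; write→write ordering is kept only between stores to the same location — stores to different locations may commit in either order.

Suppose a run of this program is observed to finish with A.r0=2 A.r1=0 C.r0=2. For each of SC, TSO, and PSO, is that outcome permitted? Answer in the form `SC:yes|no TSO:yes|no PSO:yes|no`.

outcome vector order: (A.r0,A.r1,C.r0)
under SC → (0,0,0), (0,0,2), (0,2,0), (0,2,2), (1,0,0), (1,0,2), (1,2,0), (1,2,2), (2,0,0), (2,2,0), (2,2,2)
under TSO → (0,0,0), (0,0,2), (0,2,0), (0,2,2), (1,0,0), (1,0,2), (1,2,0), (1,2,2), (2,0,0), (2,2,0), (2,2,2)
under PSO → (0,0,0), (0,0,2), (0,2,0), (0,2,2), (1,0,0), (1,0,2), (1,2,0), (1,2,2), (2,0,0), (2,0,2), (2,2,0), (2,2,2)
target (2,0,2) ∈ {PSO}

SC:no TSO:no PSO:yes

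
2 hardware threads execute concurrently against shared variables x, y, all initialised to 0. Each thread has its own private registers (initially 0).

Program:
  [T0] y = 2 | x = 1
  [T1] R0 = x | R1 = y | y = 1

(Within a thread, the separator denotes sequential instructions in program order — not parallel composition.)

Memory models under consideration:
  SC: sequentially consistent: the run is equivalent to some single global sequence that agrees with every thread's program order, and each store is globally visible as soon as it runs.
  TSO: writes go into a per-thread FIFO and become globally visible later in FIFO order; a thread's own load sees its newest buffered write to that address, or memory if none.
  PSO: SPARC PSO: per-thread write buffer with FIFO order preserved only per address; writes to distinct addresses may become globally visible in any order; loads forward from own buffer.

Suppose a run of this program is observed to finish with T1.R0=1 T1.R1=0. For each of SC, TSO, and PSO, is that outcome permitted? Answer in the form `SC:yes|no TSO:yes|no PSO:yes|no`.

SC:no TSO:no PSO:yes

outcome vector order: (T1.R0,T1.R1)
SC: 3 outcomes — {(0,0); (0,2); (1,2)}
TSO: 3 outcomes — {(0,0); (0,2); (1,2)}
PSO: 4 outcomes — {(0,0); (0,2); (1,0); (1,2)}
target (1,0) ∈ {PSO}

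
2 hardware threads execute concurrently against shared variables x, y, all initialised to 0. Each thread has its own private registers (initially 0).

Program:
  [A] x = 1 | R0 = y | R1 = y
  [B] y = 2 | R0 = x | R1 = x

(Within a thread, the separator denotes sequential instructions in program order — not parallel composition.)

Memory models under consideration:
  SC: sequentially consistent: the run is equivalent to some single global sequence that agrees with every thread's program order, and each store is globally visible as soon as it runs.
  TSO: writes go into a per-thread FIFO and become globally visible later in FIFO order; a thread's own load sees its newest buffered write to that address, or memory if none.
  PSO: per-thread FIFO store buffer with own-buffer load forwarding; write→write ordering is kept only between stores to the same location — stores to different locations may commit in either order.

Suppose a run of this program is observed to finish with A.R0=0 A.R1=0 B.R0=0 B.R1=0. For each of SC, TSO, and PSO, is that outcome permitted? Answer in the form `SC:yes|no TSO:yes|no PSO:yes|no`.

outcome vector order: (A.R0,A.R1,B.R0,B.R1)
SC (5): 0011 0211 2200 2201 2211
TSO (9): 0000 0001 0011 0200 0201 0211 2200 2201 2211
PSO (9): 0000 0001 0011 0200 0201 0211 2200 2201 2211
target 0000 ∈ {TSO,PSO}

SC:no TSO:yes PSO:yes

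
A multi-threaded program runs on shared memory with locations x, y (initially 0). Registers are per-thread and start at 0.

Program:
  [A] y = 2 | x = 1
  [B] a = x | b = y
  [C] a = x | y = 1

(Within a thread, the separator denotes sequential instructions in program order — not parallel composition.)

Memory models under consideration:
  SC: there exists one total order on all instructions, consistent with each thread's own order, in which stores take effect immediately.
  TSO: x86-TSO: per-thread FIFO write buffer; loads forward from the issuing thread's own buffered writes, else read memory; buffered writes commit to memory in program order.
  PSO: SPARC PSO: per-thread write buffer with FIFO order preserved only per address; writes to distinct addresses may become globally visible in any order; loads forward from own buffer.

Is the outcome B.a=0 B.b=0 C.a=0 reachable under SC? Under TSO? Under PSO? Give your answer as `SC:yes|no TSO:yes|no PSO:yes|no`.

outcome vector order: (B.a,B.b,C.a)
SC (10): 000, 001, 010, 011, 020, 021, 110, 111, 120, 121
TSO (10): 000, 001, 010, 011, 020, 021, 110, 111, 120, 121
PSO (12): 000, 001, 010, 011, 020, 021, 100, 101, 110, 111, 120, 121
target 000 ∈ {SC,TSO,PSO}

SC:yes TSO:yes PSO:yes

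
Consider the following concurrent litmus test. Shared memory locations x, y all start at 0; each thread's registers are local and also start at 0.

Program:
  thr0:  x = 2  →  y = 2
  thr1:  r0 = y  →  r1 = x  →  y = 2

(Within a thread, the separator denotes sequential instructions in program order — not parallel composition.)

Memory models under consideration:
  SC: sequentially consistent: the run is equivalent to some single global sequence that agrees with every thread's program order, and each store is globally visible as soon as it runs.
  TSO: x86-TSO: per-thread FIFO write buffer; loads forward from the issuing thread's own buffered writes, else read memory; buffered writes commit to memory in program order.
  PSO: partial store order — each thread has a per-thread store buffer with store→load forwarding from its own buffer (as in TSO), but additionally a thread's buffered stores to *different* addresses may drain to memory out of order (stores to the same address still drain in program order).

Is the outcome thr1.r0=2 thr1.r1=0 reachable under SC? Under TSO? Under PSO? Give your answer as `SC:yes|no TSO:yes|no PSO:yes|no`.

SC:no TSO:no PSO:yes

outcome vector order: (thr1.r0,thr1.r1)
under SC → 00 02 22
under TSO → 00 02 22
under PSO → 00 02 20 22
target 20 ∈ {PSO}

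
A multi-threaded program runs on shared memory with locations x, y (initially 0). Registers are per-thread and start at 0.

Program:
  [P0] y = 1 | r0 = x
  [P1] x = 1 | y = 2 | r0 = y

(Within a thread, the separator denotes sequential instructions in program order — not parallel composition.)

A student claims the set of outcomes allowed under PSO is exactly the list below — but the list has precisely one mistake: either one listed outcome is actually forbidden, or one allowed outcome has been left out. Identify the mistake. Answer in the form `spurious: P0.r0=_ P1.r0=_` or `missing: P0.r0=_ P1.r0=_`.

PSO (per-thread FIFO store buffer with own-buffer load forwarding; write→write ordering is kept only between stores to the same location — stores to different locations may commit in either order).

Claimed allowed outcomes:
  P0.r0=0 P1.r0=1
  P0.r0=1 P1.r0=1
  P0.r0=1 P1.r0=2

missing: P0.r0=0 P1.r0=2

outcome vector order: (P0.r0,P1.r0)
PSO (4): (0,1); (0,2); (1,1); (1,2)
PSO∖claimed = {(0,2)}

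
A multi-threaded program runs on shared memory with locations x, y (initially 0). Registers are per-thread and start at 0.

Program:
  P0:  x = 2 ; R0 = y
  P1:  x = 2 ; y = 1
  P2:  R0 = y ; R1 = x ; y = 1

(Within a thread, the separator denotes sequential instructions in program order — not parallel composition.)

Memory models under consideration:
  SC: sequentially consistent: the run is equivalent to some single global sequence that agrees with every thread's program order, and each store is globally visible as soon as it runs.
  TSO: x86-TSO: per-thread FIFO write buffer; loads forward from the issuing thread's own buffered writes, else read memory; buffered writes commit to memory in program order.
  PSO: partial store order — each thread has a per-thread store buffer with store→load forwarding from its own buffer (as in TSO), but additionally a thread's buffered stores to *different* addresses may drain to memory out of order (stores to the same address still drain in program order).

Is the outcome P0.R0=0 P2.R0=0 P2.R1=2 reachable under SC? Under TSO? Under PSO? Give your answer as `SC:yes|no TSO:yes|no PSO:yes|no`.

outcome vector order: (P0.R0,P2.R0,P2.R1)
SC (6): 000; 002; 012; 100; 102; 112
TSO (6): 000; 002; 012; 100; 102; 112
PSO (8): 000; 002; 010; 012; 100; 102; 110; 112
target 002 ∈ {SC,TSO,PSO}

SC:yes TSO:yes PSO:yes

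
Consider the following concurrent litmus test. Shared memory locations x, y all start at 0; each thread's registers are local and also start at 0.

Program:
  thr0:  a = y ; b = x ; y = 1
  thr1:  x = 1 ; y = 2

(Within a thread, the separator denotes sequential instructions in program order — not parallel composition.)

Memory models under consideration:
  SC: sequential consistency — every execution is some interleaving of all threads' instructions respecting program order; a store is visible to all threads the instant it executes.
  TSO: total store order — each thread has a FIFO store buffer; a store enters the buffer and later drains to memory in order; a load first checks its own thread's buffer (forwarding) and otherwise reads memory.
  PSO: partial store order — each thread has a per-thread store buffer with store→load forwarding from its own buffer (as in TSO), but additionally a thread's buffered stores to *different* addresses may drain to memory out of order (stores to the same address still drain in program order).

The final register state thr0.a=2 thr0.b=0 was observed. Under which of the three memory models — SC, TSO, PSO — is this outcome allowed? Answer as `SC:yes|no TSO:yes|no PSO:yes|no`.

outcome vector order: (thr0.a,thr0.b)
SC (3): 00; 01; 21
TSO (3): 00; 01; 21
PSO (4): 00; 01; 20; 21
target 20 ∈ {PSO}

SC:no TSO:no PSO:yes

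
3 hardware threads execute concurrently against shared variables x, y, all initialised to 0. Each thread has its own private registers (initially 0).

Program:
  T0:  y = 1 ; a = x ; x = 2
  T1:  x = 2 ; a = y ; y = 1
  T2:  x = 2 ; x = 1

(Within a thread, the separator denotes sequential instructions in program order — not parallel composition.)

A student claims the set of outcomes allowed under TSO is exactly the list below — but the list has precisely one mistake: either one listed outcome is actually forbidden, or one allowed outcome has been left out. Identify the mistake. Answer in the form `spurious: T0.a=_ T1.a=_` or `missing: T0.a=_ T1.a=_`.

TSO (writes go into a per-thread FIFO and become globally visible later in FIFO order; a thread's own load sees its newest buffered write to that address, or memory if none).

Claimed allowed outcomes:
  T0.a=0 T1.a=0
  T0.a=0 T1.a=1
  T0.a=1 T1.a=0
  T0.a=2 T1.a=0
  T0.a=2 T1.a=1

missing: T0.a=1 T1.a=1

outcome vector order: (T0.a,T1.a)
TSO: 6 outcomes — {(0,0) (0,1) (1,0) (1,1) (2,0) (2,1)}
TSO∖claimed = {(1,1)}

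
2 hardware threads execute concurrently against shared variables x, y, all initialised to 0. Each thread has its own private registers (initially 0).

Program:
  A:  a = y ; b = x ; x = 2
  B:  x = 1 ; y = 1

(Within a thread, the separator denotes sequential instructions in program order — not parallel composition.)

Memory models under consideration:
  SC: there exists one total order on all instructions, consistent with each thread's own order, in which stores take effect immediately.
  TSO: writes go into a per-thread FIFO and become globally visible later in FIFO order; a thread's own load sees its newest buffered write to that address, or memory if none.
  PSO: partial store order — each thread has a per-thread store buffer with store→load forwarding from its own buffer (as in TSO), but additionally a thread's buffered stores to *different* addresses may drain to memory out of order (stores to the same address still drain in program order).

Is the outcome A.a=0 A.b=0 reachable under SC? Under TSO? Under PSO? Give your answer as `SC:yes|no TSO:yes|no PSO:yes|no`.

SC:yes TSO:yes PSO:yes

outcome vector order: (A.a,A.b)
SC (3): (0,0) (0,1) (1,1)
TSO (3): (0,0) (0,1) (1,1)
PSO (4): (0,0) (0,1) (1,0) (1,1)
target (0,0) ∈ {SC,TSO,PSO}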